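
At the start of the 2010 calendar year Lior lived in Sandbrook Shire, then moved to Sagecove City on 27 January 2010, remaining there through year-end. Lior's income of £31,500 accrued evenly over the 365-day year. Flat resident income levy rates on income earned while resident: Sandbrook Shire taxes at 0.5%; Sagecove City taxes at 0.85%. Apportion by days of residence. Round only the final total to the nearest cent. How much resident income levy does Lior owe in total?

£259.90

Sandbrook Shire, 1 January – 26 January 2010: 26 days → £31,500 × 0.5% × 26/365 = £11.2192
Sagecove City, 27 January – 31 December 2010: 339 days → £31,500 × 0.85% × 339/365 = £248.6774
Total = £259.8966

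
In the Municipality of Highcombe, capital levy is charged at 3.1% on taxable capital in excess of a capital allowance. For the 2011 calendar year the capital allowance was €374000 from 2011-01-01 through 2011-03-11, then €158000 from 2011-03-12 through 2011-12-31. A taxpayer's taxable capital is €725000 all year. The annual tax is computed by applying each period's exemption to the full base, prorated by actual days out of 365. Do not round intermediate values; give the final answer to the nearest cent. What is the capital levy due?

2011-01-01 to 2011-03-11: 70 days, exemption €374000 → (€725000 − €374000) × 3.1% × 70/365 = €2086.7671
2011-03-12 to 2011-12-31: 295 days, exemption €158000 → (€725000 − €158000) × 3.1% × 295/365 = €14206.0685
Total = €16292.8356

€16292.84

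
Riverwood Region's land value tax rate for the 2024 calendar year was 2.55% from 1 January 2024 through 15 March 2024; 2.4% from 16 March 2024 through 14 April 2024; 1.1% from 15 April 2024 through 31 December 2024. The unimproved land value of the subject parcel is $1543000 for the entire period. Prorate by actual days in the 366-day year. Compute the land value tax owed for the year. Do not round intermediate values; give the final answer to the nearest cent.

1 January – 15 March 2024: 75 days at 2.55% → $1543000 × 2.55% × 75/366 = $8062.8074
16 March – 14 April 2024: 30 days at 2.4% → $1543000 × 2.4% × 30/366 = $3035.4098
15 April – 31 December 2024: 261 days at 1.1% → $1543000 × 1.1% × 261/366 = $12103.6967
Total = $23201.9139

$23201.91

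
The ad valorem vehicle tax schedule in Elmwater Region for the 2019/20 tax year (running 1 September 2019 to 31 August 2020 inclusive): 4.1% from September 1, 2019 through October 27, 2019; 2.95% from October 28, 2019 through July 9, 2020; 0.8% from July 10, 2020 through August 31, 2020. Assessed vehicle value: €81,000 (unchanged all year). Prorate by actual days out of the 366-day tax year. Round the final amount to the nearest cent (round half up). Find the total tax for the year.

€2,282.39

September 1 – October 27, 2019: 57 days at 4.1% → €81,000 × 4.1% × 57/366 = €517.2049
October 28, 2019 – July 9, 2020: 256 days at 2.95% → €81,000 × 2.95% × 256/366 = €1,671.3443
July 10 – August 31, 2020: 53 days at 0.8% → €81,000 × 0.8% × 53/366 = €93.8361
Total = €2,282.3852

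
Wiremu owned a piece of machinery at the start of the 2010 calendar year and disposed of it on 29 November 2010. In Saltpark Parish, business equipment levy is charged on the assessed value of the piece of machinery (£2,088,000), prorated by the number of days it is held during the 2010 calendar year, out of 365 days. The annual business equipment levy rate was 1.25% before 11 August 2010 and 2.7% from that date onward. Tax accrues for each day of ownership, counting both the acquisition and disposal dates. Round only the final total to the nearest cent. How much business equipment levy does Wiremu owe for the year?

1 January – 10 August 2010: 222 days at 1.25% → £2,088,000 × 1.25% × 222/365 = £15,874.5205
11 August – 29 November 2010: 111 days at 2.7% → £2,088,000 × 2.7% × 111/365 = £17,144.4822
Total = £33,019.0027

£33,019.00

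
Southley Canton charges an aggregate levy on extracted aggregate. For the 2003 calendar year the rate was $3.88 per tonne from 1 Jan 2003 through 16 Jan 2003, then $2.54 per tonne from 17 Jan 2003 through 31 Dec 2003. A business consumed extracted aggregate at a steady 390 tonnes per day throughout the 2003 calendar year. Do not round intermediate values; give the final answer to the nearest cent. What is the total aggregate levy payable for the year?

$369,930.60

1 Jan – 16 Jan 2003: 16 days × 390 tonnes/day = 6,240 tonnes at $3.88/tonne → $24,211.20
17 Jan – 31 Dec 2003: 349 days × 390 tonnes/day = 136,110 tonnes at $2.54/tonne → $345,719.40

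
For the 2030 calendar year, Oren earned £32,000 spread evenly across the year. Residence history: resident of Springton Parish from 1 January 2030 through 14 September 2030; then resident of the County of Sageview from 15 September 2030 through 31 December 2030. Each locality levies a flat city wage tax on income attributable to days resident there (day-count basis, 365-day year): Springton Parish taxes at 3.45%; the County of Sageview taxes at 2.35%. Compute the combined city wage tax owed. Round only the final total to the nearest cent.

Springton Parish, 1 January – 14 September 2030: 257 days → £32,000 × 3.45% × 257/365 = £777.3370
The County of Sageview, 15 September – 31 December 2030: 108 days → £32,000 × 2.35% × 108/365 = £222.5096
Total = £999.8466

£999.85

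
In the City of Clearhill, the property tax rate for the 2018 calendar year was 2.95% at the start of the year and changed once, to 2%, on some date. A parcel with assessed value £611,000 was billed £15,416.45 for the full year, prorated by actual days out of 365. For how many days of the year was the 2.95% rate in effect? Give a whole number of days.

201 days

Let d = days at the first rate; then 365 − d days at the second rate.
£611,000 × [2.95%·d + 2%·(365−d)] / 365 = £15,416.45
Solving gives d = 201, so the new rate took effect on July 21, 2018.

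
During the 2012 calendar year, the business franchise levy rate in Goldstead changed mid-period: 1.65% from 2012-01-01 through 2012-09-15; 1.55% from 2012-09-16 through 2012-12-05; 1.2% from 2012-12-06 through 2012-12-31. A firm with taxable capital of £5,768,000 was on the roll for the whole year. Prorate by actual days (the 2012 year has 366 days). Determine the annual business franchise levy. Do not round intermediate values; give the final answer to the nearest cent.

£92,051.61

2012-01-01 to 2012-09-15: 259 days at 1.65% → £5,768,000 × 1.65% × 259/366 = £67,348.4918
2012-09-16 to 2012-12-05: 81 days at 1.55% → £5,768,000 × 1.55% × 81/366 = £19,786.1311
2012-12-06 to 2012-12-31: 26 days at 1.2% → £5,768,000 × 1.2% × 26/366 = £4,916.9836
Total = £92,051.6066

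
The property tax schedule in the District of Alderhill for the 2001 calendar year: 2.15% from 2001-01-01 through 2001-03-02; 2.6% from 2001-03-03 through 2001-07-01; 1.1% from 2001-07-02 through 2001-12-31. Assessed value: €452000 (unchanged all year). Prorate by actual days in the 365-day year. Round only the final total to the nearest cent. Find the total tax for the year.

2001-01-01 to 2001-03-02: 61 days at 2.15% → €452000 × 2.15% × 61/365 = €1624.1041
2001-03-03 to 2001-07-01: 121 days at 2.6% → €452000 × 2.6% × 121/365 = €3895.8685
2001-07-02 to 2001-12-31: 183 days at 1.1% → €452000 × 1.1% × 183/365 = €2492.8110
Total = €8012.7836

€8012.78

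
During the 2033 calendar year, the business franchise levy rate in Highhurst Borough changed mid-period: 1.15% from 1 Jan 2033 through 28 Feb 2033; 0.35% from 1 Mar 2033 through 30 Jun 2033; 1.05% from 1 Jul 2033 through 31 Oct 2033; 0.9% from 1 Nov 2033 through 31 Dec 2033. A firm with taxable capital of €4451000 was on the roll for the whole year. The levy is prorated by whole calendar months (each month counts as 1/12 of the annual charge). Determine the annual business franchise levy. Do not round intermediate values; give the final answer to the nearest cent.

1 Jan – 28 Feb 2033: 2 months at 1.15% → €4451000 × 1.15% × 2/12 = €8531.0833
1 Mar – 30 Jun 2033: 4 months at 0.35% → €4451000 × 0.35% × 4/12 = €5192.8333
1 Jul – 31 Oct 2033: 4 months at 1.05% → €4451000 × 1.05% × 4/12 = €15578.5000
1 Nov – 31 Dec 2033: 2 months at 0.9% → €4451000 × 0.9% × 2/12 = €6676.5000
Total = €35978.9167

€35978.92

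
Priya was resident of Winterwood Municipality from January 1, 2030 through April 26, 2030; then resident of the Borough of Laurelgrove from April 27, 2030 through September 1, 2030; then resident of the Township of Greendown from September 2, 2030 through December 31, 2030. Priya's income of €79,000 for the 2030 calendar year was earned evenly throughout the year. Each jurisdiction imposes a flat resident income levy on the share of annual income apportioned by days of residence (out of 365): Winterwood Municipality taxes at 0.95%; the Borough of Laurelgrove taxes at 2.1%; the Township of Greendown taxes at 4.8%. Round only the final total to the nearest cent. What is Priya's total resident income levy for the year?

€2,077.38

Winterwood Municipality, January 1 – April 26, 2030: 116 days → €79,000 × 0.95% × 116/365 = €238.5151
The Borough of Laurelgrove, April 27 – September 1, 2030: 128 days → €79,000 × 2.1% × 128/365 = €581.7863
The Township of Greendown, September 2 – December 31, 2030: 121 days → €79,000 × 4.8% × 121/365 = €1,257.0740
Total = €2,077.3753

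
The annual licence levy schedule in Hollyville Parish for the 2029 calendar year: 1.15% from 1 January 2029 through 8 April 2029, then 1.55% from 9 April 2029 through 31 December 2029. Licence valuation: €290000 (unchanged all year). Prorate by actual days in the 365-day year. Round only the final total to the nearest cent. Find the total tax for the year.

€4183.55

1 January – 8 April 2029: 98 days at 1.15% → €290000 × 1.15% × 98/365 = €895.4247
9 April – 31 December 2029: 267 days at 1.55% → €290000 × 1.55% × 267/365 = €3288.1233
Total = €4183.5479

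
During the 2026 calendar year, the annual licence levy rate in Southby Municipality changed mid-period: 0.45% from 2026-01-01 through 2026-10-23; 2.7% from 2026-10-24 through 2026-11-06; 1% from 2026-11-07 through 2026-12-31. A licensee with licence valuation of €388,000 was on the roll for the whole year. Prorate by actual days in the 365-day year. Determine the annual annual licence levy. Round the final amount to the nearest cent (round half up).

2026-01-01 to 2026-10-23: 296 days at 0.45% → €388,000 × 0.45% × 296/365 = €1,415.9342
2026-10-24 to 2026-11-06: 14 days at 2.7% → €388,000 × 2.7% × 14/365 = €401.8192
2026-11-07 to 2026-12-31: 55 days at 1% → €388,000 × 1% × 55/365 = €584.6575
Total = €2,402.4110

€2,402.41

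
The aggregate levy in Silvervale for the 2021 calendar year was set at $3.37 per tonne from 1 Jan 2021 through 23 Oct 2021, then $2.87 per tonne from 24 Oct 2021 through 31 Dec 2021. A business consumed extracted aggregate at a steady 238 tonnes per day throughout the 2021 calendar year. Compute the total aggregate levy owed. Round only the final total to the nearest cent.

$284,540.90

1 Jan – 23 Oct 2021: 296 days × 238 tonnes/day = 70,448 tonnes at $3.37/tonne → $237,409.76
24 Oct – 31 Dec 2021: 69 days × 238 tonnes/day = 16,422 tonnes at $2.87/tonne → $47,131.14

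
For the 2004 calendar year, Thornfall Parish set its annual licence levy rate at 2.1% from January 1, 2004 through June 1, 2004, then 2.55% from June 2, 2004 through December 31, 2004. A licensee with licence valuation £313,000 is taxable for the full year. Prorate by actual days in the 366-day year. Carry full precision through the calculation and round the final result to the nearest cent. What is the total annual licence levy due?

January 1 – June 1, 2004: 153 days at 2.1% → £313,000 × 2.1% × 153/366 = £2,747.7295
June 2 – December 31, 2004: 213 days at 2.55% → £313,000 × 2.55% × 213/366 = £4,644.9713
Total = £7,392.7008

£7,392.70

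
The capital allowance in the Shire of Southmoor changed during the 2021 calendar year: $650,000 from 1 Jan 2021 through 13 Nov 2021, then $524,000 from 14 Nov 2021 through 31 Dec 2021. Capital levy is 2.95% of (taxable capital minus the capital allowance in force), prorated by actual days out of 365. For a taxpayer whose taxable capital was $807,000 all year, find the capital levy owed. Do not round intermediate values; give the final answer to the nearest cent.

1 Jan – 13 Nov 2021: 317 days, exemption $650,000 → ($807,000 − $650,000) × 2.95% × 317/365 = $4,022.4260
14 Nov – 31 Dec 2021: 48 days, exemption $524,000 → ($807,000 − $524,000) × 2.95% × 48/365 = $1,097.8849
Total = $5,120.3110

$5,120.31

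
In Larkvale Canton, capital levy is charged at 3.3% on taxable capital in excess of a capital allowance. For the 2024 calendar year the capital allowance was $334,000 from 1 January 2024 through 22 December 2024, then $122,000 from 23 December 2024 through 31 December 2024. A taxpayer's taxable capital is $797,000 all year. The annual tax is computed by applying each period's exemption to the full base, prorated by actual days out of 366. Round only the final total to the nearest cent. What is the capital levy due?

1 January – 22 December 2024: 357 days, exemption $334,000 → ($797,000 − $334,000) × 3.3% × 357/366 = $14,903.2869
23 December – 31 December 2024: 9 days, exemption $122,000 → ($797,000 − $122,000) × 3.3% × 9/366 = $547.7459
Total = $15,451.0328

$15,451.03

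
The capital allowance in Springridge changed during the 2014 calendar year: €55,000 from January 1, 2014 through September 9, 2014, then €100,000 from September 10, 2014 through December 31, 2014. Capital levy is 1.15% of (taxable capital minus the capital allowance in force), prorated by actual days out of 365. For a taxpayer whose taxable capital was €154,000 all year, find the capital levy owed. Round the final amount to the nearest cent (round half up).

€978.29

January 1 – September 9, 2014: 252 days, exemption €55,000 → (€154,000 − €55,000) × 1.15% × 252/365 = €786.0329
September 10 – December 31, 2014: 113 days, exemption €100,000 → (€154,000 − €100,000) × 1.15% × 113/365 = €192.2548
Total = €978.2877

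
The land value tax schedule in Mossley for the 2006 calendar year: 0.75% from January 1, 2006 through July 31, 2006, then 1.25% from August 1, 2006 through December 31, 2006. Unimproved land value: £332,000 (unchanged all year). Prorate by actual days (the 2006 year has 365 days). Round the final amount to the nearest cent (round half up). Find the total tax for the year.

£3,185.84

January 1 – July 31, 2006: 212 days at 0.75% → £332,000 × 0.75% × 212/365 = £1,446.2466
August 1 – December 31, 2006: 153 days at 1.25% → £332,000 × 1.25% × 153/365 = £1,739.5890
Total = £3,185.8356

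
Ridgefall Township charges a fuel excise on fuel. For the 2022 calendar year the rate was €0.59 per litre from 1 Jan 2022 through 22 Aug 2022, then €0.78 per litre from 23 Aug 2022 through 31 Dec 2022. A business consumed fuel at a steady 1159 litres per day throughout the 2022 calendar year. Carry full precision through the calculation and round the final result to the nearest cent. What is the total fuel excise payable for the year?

€278438.16

1 Jan – 22 Aug 2022: 234 days × 1159 litres/day = 271,206 litres at €0.59/litre → €160011.54
23 Aug – 31 Dec 2022: 131 days × 1159 litres/day = 151,829 litres at €0.78/litre → €118426.62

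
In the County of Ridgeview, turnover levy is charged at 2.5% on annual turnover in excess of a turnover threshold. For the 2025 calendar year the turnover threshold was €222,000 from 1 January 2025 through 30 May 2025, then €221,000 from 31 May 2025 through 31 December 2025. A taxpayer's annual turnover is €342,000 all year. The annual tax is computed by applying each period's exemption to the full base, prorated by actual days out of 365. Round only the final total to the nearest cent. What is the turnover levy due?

1 January – 30 May 2025: 150 days, exemption €222,000 → (€342,000 − €222,000) × 2.5% × 150/365 = €1,232.8767
31 May – 31 December 2025: 215 days, exemption €221,000 → (€342,000 − €221,000) × 2.5% × 215/365 = €1,781.8493
Total = €3,014.7260

€3,014.73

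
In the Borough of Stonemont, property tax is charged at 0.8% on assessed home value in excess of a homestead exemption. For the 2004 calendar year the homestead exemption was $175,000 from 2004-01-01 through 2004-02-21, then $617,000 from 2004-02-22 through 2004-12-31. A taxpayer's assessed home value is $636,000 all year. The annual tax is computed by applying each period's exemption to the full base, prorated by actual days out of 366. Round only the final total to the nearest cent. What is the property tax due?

$654.38

2004-01-01 to 2004-02-21: 52 days, exemption $175,000 → ($636,000 − $175,000) × 0.8% × 52/366 = $523.9781
2004-02-22 to 2004-12-31: 314 days, exemption $617,000 → ($636,000 − $617,000) × 0.8% × 314/366 = $130.4044
Total = $654.3825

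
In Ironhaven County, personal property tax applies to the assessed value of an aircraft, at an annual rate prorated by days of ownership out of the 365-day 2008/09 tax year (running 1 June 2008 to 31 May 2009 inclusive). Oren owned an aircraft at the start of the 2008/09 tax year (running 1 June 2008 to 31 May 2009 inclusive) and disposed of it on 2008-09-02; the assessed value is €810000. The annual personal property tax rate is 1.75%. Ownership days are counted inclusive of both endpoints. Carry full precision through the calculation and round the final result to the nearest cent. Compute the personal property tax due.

Days held (2008-06-01 to 2008-09-02): 94 out of 365
Tax = €810000 × 1.75% × 94/365 = €3650.5479

€3650.55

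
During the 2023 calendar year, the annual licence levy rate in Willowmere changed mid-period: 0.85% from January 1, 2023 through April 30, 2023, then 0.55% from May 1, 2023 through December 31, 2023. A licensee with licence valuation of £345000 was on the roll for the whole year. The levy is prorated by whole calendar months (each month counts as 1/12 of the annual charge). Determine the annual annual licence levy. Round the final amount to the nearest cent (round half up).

January 1 – April 30, 2023: 4 months at 0.85% → £345000 × 0.85% × 4/12 = £977.5000
May 1 – December 31, 2023: 8 months at 0.55% → £345000 × 0.55% × 8/12 = £1265.0000
Total = £2242.5000

£2242.50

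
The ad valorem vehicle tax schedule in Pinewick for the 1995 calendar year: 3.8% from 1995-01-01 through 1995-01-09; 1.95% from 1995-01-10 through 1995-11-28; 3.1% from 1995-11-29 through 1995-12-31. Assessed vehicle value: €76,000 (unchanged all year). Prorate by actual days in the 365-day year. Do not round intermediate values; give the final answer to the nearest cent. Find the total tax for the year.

€1,595.69

1995-01-01 to 1995-01-09: 9 days at 3.8% → €76,000 × 3.8% × 9/365 = €71.2110
1995-01-10 to 1995-11-28: 323 days at 1.95% → €76,000 × 1.95% × 323/365 = €1,311.4685
1995-11-29 to 1995-12-31: 33 days at 3.1% → €76,000 × 3.1% × 33/365 = €213.0082
Total = €1,595.6877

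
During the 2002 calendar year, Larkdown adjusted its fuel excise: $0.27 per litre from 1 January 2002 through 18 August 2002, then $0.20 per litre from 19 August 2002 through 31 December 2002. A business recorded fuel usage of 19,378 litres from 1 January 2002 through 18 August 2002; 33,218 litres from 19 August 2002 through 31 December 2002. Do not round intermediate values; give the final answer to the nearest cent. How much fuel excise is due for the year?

$11,875.66

1 January – 18 August 2002: 19,378 litres at $0.27/litre → $5,232.06
19 August – 31 December 2002: 33,218 litres at $0.20/litre → $6,643.60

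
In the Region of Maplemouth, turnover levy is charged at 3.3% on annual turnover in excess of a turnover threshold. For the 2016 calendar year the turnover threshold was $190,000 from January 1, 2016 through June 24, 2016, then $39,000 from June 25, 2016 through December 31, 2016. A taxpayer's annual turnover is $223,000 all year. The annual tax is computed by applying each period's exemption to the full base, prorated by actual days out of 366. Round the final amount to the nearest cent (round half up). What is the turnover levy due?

$3,675.80

January 1 – June 24, 2016: 176 days, exemption $190,000 → ($223,000 − $190,000) × 3.3% × 176/366 = $523.6721
June 25 – December 31, 2016: 190 days, exemption $39,000 → ($223,000 − $39,000) × 3.3% × 190/366 = $3,152.1311
Total = $3,675.8033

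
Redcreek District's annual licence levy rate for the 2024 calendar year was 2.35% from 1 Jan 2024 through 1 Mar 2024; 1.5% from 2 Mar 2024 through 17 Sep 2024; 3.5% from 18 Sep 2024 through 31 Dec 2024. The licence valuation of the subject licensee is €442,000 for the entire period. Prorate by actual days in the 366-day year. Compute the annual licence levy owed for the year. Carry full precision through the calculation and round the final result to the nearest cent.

€9,792.23

1 Jan – 1 Mar 2024: 61 days at 2.35% → €442,000 × 2.35% × 61/366 = €1,731.1667
2 Mar – 17 Sep 2024: 200 days at 1.5% → €442,000 × 1.5% × 200/366 = €3,622.9508
18 Sep – 31 Dec 2024: 105 days at 3.5% → €442,000 × 3.5% × 105/366 = €4,438.1148
Total = €9,792.2322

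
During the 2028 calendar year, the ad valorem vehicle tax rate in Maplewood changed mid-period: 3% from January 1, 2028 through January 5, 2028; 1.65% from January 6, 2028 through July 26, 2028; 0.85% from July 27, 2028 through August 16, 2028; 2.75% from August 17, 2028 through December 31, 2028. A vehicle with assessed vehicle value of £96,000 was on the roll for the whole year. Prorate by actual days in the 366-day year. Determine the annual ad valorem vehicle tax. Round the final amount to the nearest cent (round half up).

January 1 – January 5, 2028: 5 days at 3% → £96,000 × 3% × 5/366 = £39.3443
January 6 – July 26, 2028: 203 days at 1.65% → £96,000 × 1.65% × 203/366 = £878.5574
July 27 – August 16, 2028: 21 days at 0.85% → £96,000 × 0.85% × 21/366 = £46.8197
August 17 – December 31, 2028: 137 days at 2.75% → £96,000 × 2.75% × 137/366 = £988.1967
Total = £1,952.9180

£1,952.92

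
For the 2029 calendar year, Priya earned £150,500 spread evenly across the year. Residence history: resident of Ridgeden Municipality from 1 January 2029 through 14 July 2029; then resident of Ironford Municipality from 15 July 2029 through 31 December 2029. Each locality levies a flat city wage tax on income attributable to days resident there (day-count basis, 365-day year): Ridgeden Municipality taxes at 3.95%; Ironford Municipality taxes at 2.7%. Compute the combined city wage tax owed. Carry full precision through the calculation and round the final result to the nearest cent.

£5,068.55

Ridgeden Municipality, 1 January – 14 July 2029: 195 days → £150,500 × 3.95% × 195/365 = £3,175.9623
Ironford Municipality, 15 July – 31 December 2029: 170 days → £150,500 × 2.7% × 170/365 = £1,892.5890
Total = £5,068.5514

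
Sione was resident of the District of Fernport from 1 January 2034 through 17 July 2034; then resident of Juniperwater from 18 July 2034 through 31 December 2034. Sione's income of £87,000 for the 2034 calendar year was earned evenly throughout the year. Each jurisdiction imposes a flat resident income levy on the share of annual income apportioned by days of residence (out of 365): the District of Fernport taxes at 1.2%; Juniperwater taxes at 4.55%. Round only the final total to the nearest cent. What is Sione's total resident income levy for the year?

£2,377.48

The District of Fernport, 1 January – 17 July 2034: 198 days → £87,000 × 1.2% × 198/365 = £566.3342
Juniperwater, 18 July – 31 December 2034: 167 days → £87,000 × 4.55% × 167/365 = £1,811.1493
Total = £2,377.4836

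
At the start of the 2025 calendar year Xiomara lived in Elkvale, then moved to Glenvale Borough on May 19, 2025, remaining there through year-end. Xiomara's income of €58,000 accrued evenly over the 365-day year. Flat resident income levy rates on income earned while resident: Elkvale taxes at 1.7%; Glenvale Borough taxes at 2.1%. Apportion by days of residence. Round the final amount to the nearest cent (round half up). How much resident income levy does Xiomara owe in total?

€1,130.28

Elkvale, January 1 – May 18, 2025: 138 days → €58,000 × 1.7% × 138/365 = €372.7890
Glenvale Borough, May 19 – December 31, 2025: 227 days → €58,000 × 2.1% × 227/365 = €757.4959
Total = €1,130.2849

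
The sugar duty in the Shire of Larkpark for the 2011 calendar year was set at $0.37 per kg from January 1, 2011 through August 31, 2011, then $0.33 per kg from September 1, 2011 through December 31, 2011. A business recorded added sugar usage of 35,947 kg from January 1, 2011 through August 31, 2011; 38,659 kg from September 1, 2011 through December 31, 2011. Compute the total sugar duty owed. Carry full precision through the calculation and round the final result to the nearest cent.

January 1 – August 31, 2011: 35,947 kg at $0.37/kg → $13,300.39
September 1 – December 31, 2011: 38,659 kg at $0.33/kg → $12,757.47

$26,057.86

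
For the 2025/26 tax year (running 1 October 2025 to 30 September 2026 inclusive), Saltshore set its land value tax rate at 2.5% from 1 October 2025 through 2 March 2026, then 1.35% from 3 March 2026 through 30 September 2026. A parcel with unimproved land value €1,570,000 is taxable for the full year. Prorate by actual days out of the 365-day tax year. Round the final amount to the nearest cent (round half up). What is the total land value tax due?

1 October 2025 – 2 March 2026: 153 days at 2.5% → €1,570,000 × 2.5% × 153/365 = €16,452.7397
3 March – 30 September 2026: 212 days at 1.35% → €1,570,000 × 1.35% × 212/365 = €12,310.5205
Total = €28,763.2603

€28,763.26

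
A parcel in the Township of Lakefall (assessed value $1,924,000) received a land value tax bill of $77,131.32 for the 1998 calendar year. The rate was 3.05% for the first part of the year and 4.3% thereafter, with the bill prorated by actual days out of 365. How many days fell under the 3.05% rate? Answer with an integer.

Let d = days at the first rate; then 365 − d days at the second rate.
$1,924,000 × [3.05%·d + 4.3%·(365−d)] / 365 = $77,131.32
Solving gives d = 85, so the new rate took effect on March 27, 1998.

85 days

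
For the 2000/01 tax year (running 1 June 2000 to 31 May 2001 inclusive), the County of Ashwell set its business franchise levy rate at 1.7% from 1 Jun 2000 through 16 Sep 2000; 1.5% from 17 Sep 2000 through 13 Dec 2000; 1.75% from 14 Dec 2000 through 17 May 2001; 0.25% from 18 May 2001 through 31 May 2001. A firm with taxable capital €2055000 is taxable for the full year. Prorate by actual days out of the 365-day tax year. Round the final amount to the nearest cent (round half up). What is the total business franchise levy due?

1 Jun – 16 Sep 2000: 108 days at 1.7% → €2055000 × 1.7% × 108/365 = €10336.9315
17 Sep – 13 Dec 2000: 88 days at 1.5% → €2055000 × 1.5% × 88/365 = €7431.7808
14 Dec 2000 – 17 May 2001: 155 days at 1.75% → €2055000 × 1.75% × 155/365 = €15271.7466
18 May – 31 May 2001: 14 days at 0.25% → €2055000 × 0.25% × 14/365 = €197.0548
Total = €33237.5137

€33237.51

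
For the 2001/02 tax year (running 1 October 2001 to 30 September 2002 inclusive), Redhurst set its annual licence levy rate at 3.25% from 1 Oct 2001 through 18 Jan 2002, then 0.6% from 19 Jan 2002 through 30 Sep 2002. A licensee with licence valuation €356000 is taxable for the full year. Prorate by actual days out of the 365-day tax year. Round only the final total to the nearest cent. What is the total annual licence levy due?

1 Oct 2001 – 18 Jan 2002: 110 days at 3.25% → €356000 × 3.25% × 110/365 = €3486.8493
19 Jan – 30 Sep 2002: 255 days at 0.6% → €356000 × 0.6% × 255/365 = €1492.2740
Total = €4979.1233

€4979.12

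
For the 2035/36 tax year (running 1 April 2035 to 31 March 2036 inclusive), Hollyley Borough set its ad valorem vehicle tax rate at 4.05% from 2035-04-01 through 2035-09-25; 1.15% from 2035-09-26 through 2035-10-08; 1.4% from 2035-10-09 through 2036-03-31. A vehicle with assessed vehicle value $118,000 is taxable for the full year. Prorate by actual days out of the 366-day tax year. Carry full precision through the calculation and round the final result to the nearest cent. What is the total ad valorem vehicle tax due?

$3,162.30

2035-04-01 to 2035-09-25: 178 days at 4.05% → $118,000 × 4.05% × 178/366 = $2,324.2131
2035-09-26 to 2035-10-08: 13 days at 1.15% → $118,000 × 1.15% × 13/366 = $48.1995
2035-10-09 to 2036-03-31: 175 days at 1.4% → $118,000 × 1.4% × 175/366 = $789.8907
Total = $3,162.3033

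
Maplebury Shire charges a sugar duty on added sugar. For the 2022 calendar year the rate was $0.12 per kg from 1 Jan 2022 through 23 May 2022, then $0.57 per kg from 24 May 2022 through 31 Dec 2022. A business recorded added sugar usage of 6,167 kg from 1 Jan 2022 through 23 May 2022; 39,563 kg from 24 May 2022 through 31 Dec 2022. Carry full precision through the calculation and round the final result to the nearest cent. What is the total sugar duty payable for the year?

1 Jan – 23 May 2022: 6,167 kg at $0.12/kg → $740.04
24 May – 31 Dec 2022: 39,563 kg at $0.57/kg → $22550.91

$23290.95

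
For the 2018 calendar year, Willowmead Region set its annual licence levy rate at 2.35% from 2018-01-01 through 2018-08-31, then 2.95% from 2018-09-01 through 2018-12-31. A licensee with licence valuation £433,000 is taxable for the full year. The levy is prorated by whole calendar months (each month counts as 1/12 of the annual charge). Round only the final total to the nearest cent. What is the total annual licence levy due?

£11,041.50

2018-01-01 to 2018-08-31: 8 months at 2.35% → £433,000 × 2.35% × 8/12 = £6,783.6667
2018-09-01 to 2018-12-31: 4 months at 2.95% → £433,000 × 2.95% × 4/12 = £4,257.8333
Total = £11,041.5000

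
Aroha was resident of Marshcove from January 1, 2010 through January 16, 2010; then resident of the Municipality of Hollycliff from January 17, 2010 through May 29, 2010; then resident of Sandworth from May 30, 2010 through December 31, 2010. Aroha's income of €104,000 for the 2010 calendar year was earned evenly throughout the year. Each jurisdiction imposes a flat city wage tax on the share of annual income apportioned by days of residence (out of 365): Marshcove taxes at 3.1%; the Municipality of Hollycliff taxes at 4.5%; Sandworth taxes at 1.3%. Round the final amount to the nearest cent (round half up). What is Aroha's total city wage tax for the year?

€2,646.73

Marshcove, January 1 – January 16, 2010: 16 days → €104,000 × 3.1% × 16/365 = €141.3260
The Municipality of Hollycliff, January 17 – May 29, 2010: 133 days → €104,000 × 4.5% × 133/365 = €1,705.3151
Sandworth, May 30 – December 31, 2010: 216 days → €104,000 × 1.3% × 216/365 = €800.0877
Total = €2,646.7288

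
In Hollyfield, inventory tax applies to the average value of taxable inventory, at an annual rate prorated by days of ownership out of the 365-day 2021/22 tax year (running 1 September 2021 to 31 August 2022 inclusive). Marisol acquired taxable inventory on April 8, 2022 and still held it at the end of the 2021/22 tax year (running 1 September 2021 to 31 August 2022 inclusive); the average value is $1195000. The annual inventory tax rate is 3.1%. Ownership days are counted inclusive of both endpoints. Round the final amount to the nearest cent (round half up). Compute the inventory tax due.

$14818.00

Days held (April 8 – August 31, 2022): 146 out of 365
Tax = $1195000 × 3.1% × 146/365 = $14818.0000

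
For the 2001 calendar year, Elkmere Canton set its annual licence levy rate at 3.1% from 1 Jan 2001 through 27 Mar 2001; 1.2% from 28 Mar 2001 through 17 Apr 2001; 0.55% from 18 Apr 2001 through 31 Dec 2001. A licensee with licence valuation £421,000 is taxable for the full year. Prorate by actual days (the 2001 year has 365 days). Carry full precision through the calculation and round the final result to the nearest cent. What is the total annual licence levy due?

1 Jan – 27 Mar 2001: 86 days at 3.1% → £421,000 × 3.1% × 86/365 = £3,075.0301
28 Mar – 17 Apr 2001: 21 days at 1.2% → £421,000 × 1.2% × 21/365 = £290.6630
18 Apr – 31 Dec 2001: 258 days at 0.55% → £421,000 × 0.55% × 258/365 = £1,636.7096
Total = £5,002.4027

£5,002.40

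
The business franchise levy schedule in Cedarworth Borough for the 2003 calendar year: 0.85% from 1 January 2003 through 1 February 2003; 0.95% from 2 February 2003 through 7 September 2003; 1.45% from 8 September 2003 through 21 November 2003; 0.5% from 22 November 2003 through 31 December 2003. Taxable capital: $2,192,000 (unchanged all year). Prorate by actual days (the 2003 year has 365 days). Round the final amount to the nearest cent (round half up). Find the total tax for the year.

$21,802.89

1 January – 1 February 2003: 32 days at 0.85% → $2,192,000 × 0.85% × 32/365 = $1,633.4904
2 February – 7 September 2003: 218 days at 0.95% → $2,192,000 × 0.95% × 218/365 = $12,437.3479
8 September – 21 November 2003: 75 days at 1.45% → $2,192,000 × 1.45% × 75/365 = $6,530.9589
22 November – 31 December 2003: 40 days at 0.5% → $2,192,000 × 0.5% × 40/365 = $1,201.0959
Total = $21,802.8932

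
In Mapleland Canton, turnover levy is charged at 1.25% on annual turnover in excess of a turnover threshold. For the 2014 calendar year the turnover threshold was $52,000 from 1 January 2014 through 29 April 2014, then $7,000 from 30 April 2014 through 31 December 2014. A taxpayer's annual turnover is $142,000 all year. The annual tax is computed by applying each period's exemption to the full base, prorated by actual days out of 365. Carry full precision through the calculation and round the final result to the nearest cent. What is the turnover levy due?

$1,504.11

1 January – 29 April 2014: 119 days, exemption $52,000 → ($142,000 − $52,000) × 1.25% × 119/365 = $366.7808
30 April – 31 December 2014: 246 days, exemption $7,000 → ($142,000 − $7,000) × 1.25% × 246/365 = $1,137.3288
Total = $1,504.1096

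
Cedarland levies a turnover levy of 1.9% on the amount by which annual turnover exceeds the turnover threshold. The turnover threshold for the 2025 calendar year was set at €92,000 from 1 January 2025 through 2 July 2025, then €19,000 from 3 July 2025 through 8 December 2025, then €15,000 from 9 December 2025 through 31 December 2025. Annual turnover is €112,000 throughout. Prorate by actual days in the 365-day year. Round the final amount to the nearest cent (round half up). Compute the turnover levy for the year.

€1,076.39

1 January – 2 July 2025: 183 days, exemption €92,000 → (€112,000 − €92,000) × 1.9% × 183/365 = €190.5205
3 July – 8 December 2025: 159 days, exemption €19,000 → (€112,000 − €19,000) × 1.9% × 159/365 = €769.7342
9 December – 31 December 2025: 23 days, exemption €15,000 → (€112,000 − €15,000) × 1.9% × 23/365 = €116.1342
Total = €1,076.3890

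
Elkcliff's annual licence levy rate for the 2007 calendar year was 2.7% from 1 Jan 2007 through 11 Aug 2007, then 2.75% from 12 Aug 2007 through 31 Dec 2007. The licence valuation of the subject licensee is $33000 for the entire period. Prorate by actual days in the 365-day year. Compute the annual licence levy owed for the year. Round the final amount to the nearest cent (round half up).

1 Jan – 11 Aug 2007: 223 days at 2.7% → $33000 × 2.7% × 223/365 = $544.3644
12 Aug – 31 Dec 2007: 142 days at 2.75% → $33000 × 2.75% × 142/365 = $353.0548
Total = $897.4192

$897.42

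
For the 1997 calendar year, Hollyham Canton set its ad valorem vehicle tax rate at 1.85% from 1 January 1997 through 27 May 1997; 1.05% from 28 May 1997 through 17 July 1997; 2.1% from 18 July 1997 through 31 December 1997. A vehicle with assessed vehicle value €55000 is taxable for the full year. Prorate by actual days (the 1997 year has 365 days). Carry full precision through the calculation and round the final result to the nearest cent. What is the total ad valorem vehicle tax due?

1 January – 27 May 1997: 147 days at 1.85% → €55000 × 1.85% × 147/365 = €409.7877
28 May – 17 July 1997: 51 days at 1.05% → €55000 × 1.05% × 51/365 = €80.6918
18 July – 31 December 1997: 167 days at 2.1% → €55000 × 2.1% × 167/365 = €528.4521
Total = €1018.9315

€1018.93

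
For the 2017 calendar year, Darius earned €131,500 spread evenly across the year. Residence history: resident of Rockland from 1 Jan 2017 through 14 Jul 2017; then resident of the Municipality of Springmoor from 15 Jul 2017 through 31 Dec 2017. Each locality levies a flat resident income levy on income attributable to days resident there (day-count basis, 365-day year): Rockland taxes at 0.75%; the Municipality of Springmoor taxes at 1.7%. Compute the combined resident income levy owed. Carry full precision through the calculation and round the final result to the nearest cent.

€1,568.09

Rockland, 1 Jan – 14 Jul 2017: 195 days → €131,500 × 0.75% × 195/365 = €526.9007
The Municipality of Springmoor, 15 Jul – 31 Dec 2017: 170 days → €131,500 × 1.7% × 170/365 = €1,041.1918
Total = €1,568.0925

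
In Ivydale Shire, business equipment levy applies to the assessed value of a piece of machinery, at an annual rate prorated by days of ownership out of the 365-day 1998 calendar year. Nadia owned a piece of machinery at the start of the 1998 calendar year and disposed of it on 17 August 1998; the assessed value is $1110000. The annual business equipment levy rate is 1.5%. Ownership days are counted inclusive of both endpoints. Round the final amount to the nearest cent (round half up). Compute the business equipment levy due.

Days held (1 January – 17 August 1998): 229 out of 365
Tax = $1110000 × 1.5% × 229/365 = $10446.1644

$10446.16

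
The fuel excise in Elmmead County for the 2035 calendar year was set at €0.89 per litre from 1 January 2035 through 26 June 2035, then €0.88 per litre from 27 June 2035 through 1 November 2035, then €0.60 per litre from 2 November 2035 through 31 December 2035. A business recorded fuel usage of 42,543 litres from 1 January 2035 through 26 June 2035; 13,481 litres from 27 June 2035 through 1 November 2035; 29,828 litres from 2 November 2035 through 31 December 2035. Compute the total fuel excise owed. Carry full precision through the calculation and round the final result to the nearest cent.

1 January – 26 June 2035: 42,543 litres at €0.89/litre → €37,863.27
27 June – 1 November 2035: 13,481 litres at €0.88/litre → €11,863.28
2 November – 31 December 2035: 29,828 litres at €0.60/litre → €17,896.80

€67,623.35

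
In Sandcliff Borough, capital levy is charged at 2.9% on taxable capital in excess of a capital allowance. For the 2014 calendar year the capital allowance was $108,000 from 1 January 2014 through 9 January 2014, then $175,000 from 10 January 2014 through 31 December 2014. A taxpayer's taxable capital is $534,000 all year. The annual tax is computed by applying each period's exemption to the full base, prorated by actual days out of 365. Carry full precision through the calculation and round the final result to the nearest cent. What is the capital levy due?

$10,458.91

1 January – 9 January 2014: 9 days, exemption $108,000 → ($534,000 − $108,000) × 2.9% × 9/365 = $304.6192
10 January – 31 December 2014: 356 days, exemption $175,000 → ($534,000 − $175,000) × 2.9% × 356/365 = $10,154.2904
Total = $10,458.9096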